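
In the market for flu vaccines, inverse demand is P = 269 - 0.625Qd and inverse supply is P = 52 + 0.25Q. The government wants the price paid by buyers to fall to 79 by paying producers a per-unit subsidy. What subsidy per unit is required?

Required subsidy s = 49 per unit

At a buyer price of 79, quantity demanded is 430.4 − 1.6·79 = 304.
Sellers supply 304 only when they receive Ps = 52 + 0.25·304 = 128.
s = Ps − Pb = 128 − 79 = 49.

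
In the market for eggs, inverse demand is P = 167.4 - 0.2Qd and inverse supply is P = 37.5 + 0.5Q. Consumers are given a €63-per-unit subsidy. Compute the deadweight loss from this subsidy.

Pre-subsidy: 167.4 - 0.2Q = 37.5 + 0.5Q gives Q* = 1299/7 and P* = 912/7.
With the rebate, buyers effectively pay Pb = Ps − 63, where Ps is the price sellers receive.
On the curves, Pb = 167.4 - 0.2Q and Ps = 37.5 + 0.5Q; the wedge Ps − Pb = 63 gives 37.5 + 0.5Q − (167.4 - 0.2Q) = 63, so Q' = 1929/7.
Then Pb = 167.4 − 0.2·(1929/7) = 786/7 and Ps = 37.5 + 0.5·(1929/7) = 1227/7.
The subsidy expands output by 1929/7 − 1299/7 = 90 past the efficient level; on those units the gap between marginal cost and willingness to pay runs from 0 up to 63.
DWL = ½ × 63 × 90 = 2835.

Deadweight loss = €2835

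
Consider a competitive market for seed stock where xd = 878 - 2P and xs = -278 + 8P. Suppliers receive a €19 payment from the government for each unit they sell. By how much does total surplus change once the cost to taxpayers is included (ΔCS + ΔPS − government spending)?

Net change in total surplus = -€288.8

Pre-subsidy: 878 - 2P = -278 + 8P gives P* = 115.6, x* = 646.8.
With the subsidy, sellers receive Ps = Pb + 19 for each unit, where Pb is the price buyers pay.
Supply in terms of Pb becomes xs = -278 + 8(Pb + 19) = -126 + 8Pb. Setting this equal to demand: 878 - 2Pb = -126 + 8Pb, so Pb = 100.4.
Sellers receive Ps = 100.4 + 19 = 119.4; x' = 878 − 2·100.4 = 677.2.
ΔCS = ½(646.8 + 677.2)(115.6 − 100.4) = 10062.4; ΔPS = ½(646.8 + 677.2)(119.4 − 115.6) = 2515.6.
Government spending = 19 × 677.2 = 12866.8.
Net change = 10062.4 + 2515.6 − 12866.8 = -288.8. The loss equals the DWL triangle ½·19·30.4.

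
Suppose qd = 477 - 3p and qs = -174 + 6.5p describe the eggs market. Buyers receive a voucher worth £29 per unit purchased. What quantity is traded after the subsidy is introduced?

q' = 6288/19

Pre-subsidy: 477 - 3p = -174 + 6.5p gives p* = 1302/19, q* = 5157/19.
With the rebate, buyers effectively pay pb = ps − 29, where ps is the price sellers receive.
Demand in terms of ps becomes qd = 477 − 3(ps − 29) = 564 - 3ps. Setting this equal to supply: 564 - 3ps = -174 + 6.5ps, so ps = 1476/19.
Buyers pay pb = 1476/19 − 29 = 925/19; q' = -174 + 6.5·(1476/19) = 6288/19.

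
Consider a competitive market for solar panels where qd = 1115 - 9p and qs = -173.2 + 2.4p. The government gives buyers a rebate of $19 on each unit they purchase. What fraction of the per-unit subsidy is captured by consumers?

Pre-subsidy: 1115 - 9p = -173.2 + 2.4p gives p* = 113, q* = 98.
With the rebate, buyers effectively pay pb = ps − 19, where ps is the price sellers receive.
Demand in terms of ps becomes qd = 1115 − 9(ps − 19) = 1286 - 9ps. Setting this equal to supply: 1286 - 9ps = -173.2 + 2.4ps, so ps = 128.
Buyers pay pb = 128 − 19 = 109; q' = -173.2 + 2.4·128 = 134.
Buyers' price falls by p* − pb = 113 − 109 = 4; sellers' price rises by ps − p* = 128 − 113 = 15.
So consumers capture 4/19 = 4/19 of each unit of subsidy.

Consumer share = 4/19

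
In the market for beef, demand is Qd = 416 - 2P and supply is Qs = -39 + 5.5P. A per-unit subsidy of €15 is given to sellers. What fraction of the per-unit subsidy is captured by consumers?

Consumer share = 11/15

Pre-subsidy: 416 - 2P = -39 + 5.5P gives P* = 182/3, Q* = 884/3.
With the subsidy, sellers receive Ps = Pb + 15 for each unit, where Pb is the price buyers pay.
Supply in terms of Pb becomes Qs = -39 + 5.5(Pb + 15) = 43.5 + 5.5Pb. Setting this equal to demand: 416 - 2Pb = 43.5 + 5.5Pb, so Pb = 149/3.
Sellers receive Ps = 149/3 + 15 = 194/3; Q' = 416 − 2·(149/3) = 950/3.
Buyers' price falls by P* − Pb = 182/3 − 149/3 = 11; sellers' price rises by Ps − P* = 194/3 − 182/3 = 4.
So consumers capture 11/15 = 11/15 of each unit of subsidy.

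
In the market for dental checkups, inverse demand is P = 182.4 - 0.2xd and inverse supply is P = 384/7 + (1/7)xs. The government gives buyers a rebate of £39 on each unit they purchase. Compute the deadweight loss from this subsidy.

Pre-subsidy: 182.4 - 0.2x = 384/7 + (1/7)x gives x* = 372 and P* = 108.
With the rebate, buyers effectively pay Pb = Ps − 39, where Ps is the price sellers receive.
On the curves, Pb = 182.4 - 0.2x and Ps = 384/7 + (1/7)x; the wedge Ps − Pb = 39 gives 384/7 + (1/7)x − (182.4 - 0.2x) = 39, so x' = 485.75.
Then Pb = 182.4 − 0.2·485.75 = 85.25 and Ps = 384/7 + (1/7)·485.75 = 124.25.
The subsidy expands output by 485.75 − 372 = 113.75 past the efficient level; on those units the gap between marginal cost and willingness to pay runs from 0 up to 39.
DWL = ½ × 39 × 113.75 = 2218.125.

Deadweight loss = £2218.125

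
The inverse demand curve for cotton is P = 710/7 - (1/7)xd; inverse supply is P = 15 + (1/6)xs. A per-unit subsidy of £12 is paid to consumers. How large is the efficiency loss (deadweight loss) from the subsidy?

Pre-subsidy: 710/7 - (1/7)x = 15 + (1/6)x gives x* = 3630/13 and P* = 800/13.
With the rebate, buyers effectively pay Pb = Ps − 12, where Ps is the price sellers receive.
On the curves, Pb = 710/7 - (1/7)x and Ps = 15 + (1/6)x; the wedge Ps − Pb = 12 gives 15 + (1/6)x − (710/7 - (1/7)x) = 12, so x' = 318.
Then Pb = 710/7 − (1/7)·318 = 56 and Ps = 15 + (1/6)·318 = 68.
The subsidy expands output by 318 − 3630/13 = 504/13 past the efficient level; on those units the gap between marginal cost and willingness to pay runs from 0 up to 12.
DWL = ½ × 12 × 504/13 = 3024/13.

Deadweight loss = 3024/13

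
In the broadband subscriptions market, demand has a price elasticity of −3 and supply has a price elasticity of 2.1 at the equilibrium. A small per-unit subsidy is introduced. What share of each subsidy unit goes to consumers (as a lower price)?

For a small subsidy around the equilibrium, the benefit split depends on the relative slopes, which at a point are proportional to the elasticities.
Buyer share = εs/(εs + |εd|) = 2.1/(2.1 + 3) = 7/17; seller share = |εd|/(εs + |εd|) = 10/17.

Consumer share = 7/17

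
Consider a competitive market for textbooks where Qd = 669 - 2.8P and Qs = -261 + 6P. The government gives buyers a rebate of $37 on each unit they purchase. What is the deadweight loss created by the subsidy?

Pre-subsidy: 669 - 2.8P = -261 + 6P gives P* = 2325/22, Q* = 4104/11.
With the rebate, buyers effectively pay Pb = Ps − 37, where Ps is the price sellers receive.
Demand in terms of Ps becomes Qd = 669 − 2.8(Ps − 37) = 772.6 - 2.8Ps. Setting this equal to supply: 772.6 - 2.8Ps = -261 + 6Ps, so Ps = 1292/11.
Buyers pay Pb = 1292/11 − 37 = 885/11; Q' = -261 + 6·(1292/11) = 4881/11.
The subsidy expands output by 4881/11 − 4104/11 = 777/11 past the efficient level; on those units the gap between marginal cost and willingness to pay runs from 0 up to 37.
DWL = ½ × 37 × 777/11 = 28749/22.

Deadweight loss = 28749/22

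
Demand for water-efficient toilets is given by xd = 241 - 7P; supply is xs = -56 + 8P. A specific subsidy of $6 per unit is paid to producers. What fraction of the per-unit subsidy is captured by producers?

Pre-subsidy: 241 - 7P = -56 + 8P gives P* = 19.8, x* = 102.4.
With the subsidy, sellers receive Ps = Pb + 6 for each unit, where Pb is the price buyers pay.
Supply in terms of Pb becomes xs = -56 + 8(Pb + 6) = -8 + 8Pb. Setting this equal to demand: 241 - 7Pb = -8 + 8Pb, so Pb = 16.6.
Sellers receive Ps = 16.6 + 6 = 22.6; x' = 241 − 7·16.6 = 124.8.
Buyers' price falls by P* − Pb = 19.8 − 16.6 = 3.2; sellers' price rises by Ps − P* = 22.6 − 19.8 = 2.8.
So producers capture 2.8/6 = 7/15 of each unit of subsidy.

Producer share = 7/15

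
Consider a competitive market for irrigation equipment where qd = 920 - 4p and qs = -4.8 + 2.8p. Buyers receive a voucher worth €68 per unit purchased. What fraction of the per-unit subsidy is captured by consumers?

Pre-subsidy: 920 - 4p = -4.8 + 2.8p gives p* = 136, q* = 376.
With the rebate, buyers effectively pay pb = ps − 68, where ps is the price sellers receive.
Demand in terms of ps becomes qd = 920 − 4(ps − 68) = 1192 - 4ps. Setting this equal to supply: 1192 - 4ps = -4.8 + 2.8ps, so ps = 176.
Buyers pay pb = 176 − 68 = 108; q' = -4.8 + 2.8·176 = 488.
Buyers' price falls by p* − pb = 136 − 108 = 28; sellers' price rises by ps − p* = 176 − 136 = 40.
So consumers capture 28/68 = 7/17 of each unit of subsidy.

Consumer share = 7/17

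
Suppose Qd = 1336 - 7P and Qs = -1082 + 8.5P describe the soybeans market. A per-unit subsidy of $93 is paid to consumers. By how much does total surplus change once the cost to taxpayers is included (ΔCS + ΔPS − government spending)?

Pre-subsidy: 1336 - 7P = -1082 + 8.5P gives P* = 156, Q* = 244.
With the rebate, buyers effectively pay Pb = Ps − 93, where Ps is the price sellers receive.
Demand in terms of Ps becomes Qd = 1336 − 7(Ps − 93) = 1987 - 7Ps. Setting this equal to supply: 1987 - 7Ps = -1082 + 8.5Ps, so Ps = 198.
Buyers pay Pb = 198 − 93 = 105; Q' = -1082 + 8.5·198 = 601.
ΔCS = ½(244 + 601)(156 − 105) = 21547.5; ΔPS = ½(244 + 601)(198 − 156) = 17745.
Government spending = 93 × 601 = 55893.
Net change = 21547.5 + 17745 − 55893 = -16600.5. The loss equals the DWL triangle ½·93·357.

Net change in total surplus = -$16600.5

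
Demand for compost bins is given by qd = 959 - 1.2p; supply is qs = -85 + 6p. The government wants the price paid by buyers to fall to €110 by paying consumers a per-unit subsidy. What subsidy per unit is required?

At a buyer price of 110, quantity demanded is 959 − 1.2·110 = 827.
Sellers supply 827 only when they receive ps with -85 + 6·ps = 827, i.e. ps = 152.
s = ps − pb = 152 − 110 = 42.

Required subsidy s = €42 per unit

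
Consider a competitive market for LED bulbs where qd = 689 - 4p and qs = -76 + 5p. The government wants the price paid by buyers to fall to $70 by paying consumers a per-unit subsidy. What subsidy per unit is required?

At a buyer price of 70, quantity demanded is 689 − 4·70 = 409.
Sellers supply 409 only when they receive ps with -76 + 5·ps = 409, i.e. ps = 97.
s = ps − pb = 97 − 70 = 27.

Required subsidy s = $27 per unit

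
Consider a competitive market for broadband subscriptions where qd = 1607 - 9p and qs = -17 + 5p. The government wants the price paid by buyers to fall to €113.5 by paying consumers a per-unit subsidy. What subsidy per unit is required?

Required subsidy s = €7 per unit

At a buyer price of 113.5, quantity demanded is 1607 − 9·113.5 = 585.5.
Sellers supply 585.5 only when they receive ps with -17 + 5·ps = 585.5, i.e. ps = 120.5.
s = ps − pb = 120.5 − 113.5 = 7.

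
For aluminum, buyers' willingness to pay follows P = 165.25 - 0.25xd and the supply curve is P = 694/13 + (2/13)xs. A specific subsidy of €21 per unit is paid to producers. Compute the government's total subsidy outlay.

Government cost = €6909

Pre-subsidy: 165.25 - 0.25x = 694/13 + (2/13)x gives x* = 277 and P* = 96.
With the subsidy, sellers receive Ps = Pb + 21 for each unit, where Pb is the price buyers pay.
On the curves, Pb = 165.25 - 0.25x and Ps = 694/13 + (2/13)x; the wedge Ps − Pb = 21 gives 694/13 + (2/13)x − (165.25 - 0.25x) = 21, so x' = 329.
Then Pb = 165.25 − 0.25·329 = 83 and Ps = 694/13 + (2/13)·329 = 104.
Government outlay = subsidy × quantity = 21 × 329 = 6909.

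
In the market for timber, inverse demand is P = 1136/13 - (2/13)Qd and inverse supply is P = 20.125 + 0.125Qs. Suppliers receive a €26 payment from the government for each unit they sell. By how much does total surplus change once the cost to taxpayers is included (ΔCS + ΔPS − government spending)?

Pre-subsidy: 1136/13 - (2/13)Q = 20.125 + 0.125Q gives Q* = 6995/29 and P* = 1458/29.
With the subsidy, sellers receive Ps = Pb + 26 for each unit, where Pb is the price buyers pay.
On the curves, Pb = 1136/13 - (2/13)Q and Ps = 20.125 + 0.125Q; the wedge Ps − Pb = 26 gives 20.125 + 0.125Q − (1136/13 - (2/13)Q) = 26, so Q' = 9699/29.
Then Pb = 1136/13 − (2/13)·(9699/29) = 1042/29 and Ps = 20.125 + 0.125·(9699/29) = 1796/29.
ΔCS = ½(6995/29 + 9699/29)(1458/29 − 1042/29) = 3472352/841; ΔPS = ½(6995/29 + 9699/29)(1796/29 − 1458/29) = 2821286/841.
Government spending = 26 × 9699/29 = 252174/29.
Net change = 3472352/841 + 2821286/841 − 252174/29 = -35152/29. The loss equals the DWL triangle ½·26·2704/29.

Net change in total surplus = -35152/29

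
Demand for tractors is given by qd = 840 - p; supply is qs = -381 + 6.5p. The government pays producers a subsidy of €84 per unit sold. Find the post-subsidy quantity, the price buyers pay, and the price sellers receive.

Pre-subsidy: 840 - p = -381 + 6.5p gives p* = 162.8, q* = 677.2.
With the subsidy, sellers receive ps = pb + 84 for each unit, where pb is the price buyers pay.
Supply in terms of pb becomes qs = -381 + 6.5(pb + 84) = 165 + 6.5pb. Setting this equal to demand: 840 - pb = 165 + 6.5pb, so pb = 90.
Sellers receive ps = 90 + 84 = 174; q' = 840 − 1·90 = 750.

q' = 750; buyers pay €90; sellers receive €174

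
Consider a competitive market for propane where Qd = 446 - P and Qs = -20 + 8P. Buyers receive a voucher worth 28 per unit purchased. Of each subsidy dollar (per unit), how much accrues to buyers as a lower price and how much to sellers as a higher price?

Buyers gain 224/9 per unit; sellers gain 28/9 per unit

Pre-subsidy: 446 - P = -20 + 8P gives P* = 466/9, Q* = 3548/9.
With the rebate, buyers effectively pay Pb = Ps − 28, where Ps is the price sellers receive.
Demand in terms of Ps becomes Qd = 446 − 1(Ps − 28) = 474 - Ps. Setting this equal to supply: 474 - Ps = -20 + 8Ps, so Ps = 494/9.
Buyers pay Pb = 494/9 − 28 = 242/9; Q' = -20 + 8·(494/9) = 3772/9.
Buyers' price falls by P* − Pb = 466/9 − 242/9 = 224/9; sellers' price rises by Ps − P* = 494/9 − 466/9 = 28/9.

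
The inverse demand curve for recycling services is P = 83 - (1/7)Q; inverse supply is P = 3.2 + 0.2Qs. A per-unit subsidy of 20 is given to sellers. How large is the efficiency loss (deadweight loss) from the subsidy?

Deadweight loss = 1750/3

Pre-subsidy: 83 - (1/7)Q = 3.2 + 0.2Q gives Q* = 232.75 and P* = 49.75.
With the subsidy, sellers receive Ps = Pb + 20 for each unit, where Pb is the price buyers pay.
On the curves, Pb = 83 - (1/7)Q and Ps = 3.2 + 0.2Q; the wedge Ps − Pb = 20 gives 3.2 + 0.2Q − (83 - (1/7)Q) = 20, so Q' = 3493/12.
Then Pb = 83 − (1/7)·(3493/12) = 497/12 and Ps = 3.2 + 0.2·(3493/12) = 737/12.
The subsidy expands output by 3493/12 − 232.75 = 175/3 past the efficient level; on those units the gap between marginal cost and willingness to pay runs from 0 up to 20.
DWL = ½ × 20 × 175/3 = 1750/3.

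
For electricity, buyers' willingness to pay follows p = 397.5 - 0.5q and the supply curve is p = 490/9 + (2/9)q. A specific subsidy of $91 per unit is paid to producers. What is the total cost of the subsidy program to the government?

Pre-subsidy: 397.5 - 0.5q = 490/9 + (2/9)q gives q* = 475 and p* = 160.
With the subsidy, sellers receive ps = pb + 91 for each unit, where pb is the price buyers pay.
On the curves, pb = 397.5 - 0.5q and ps = 490/9 + (2/9)q; the wedge ps − pb = 91 gives 490/9 + (2/9)q − (397.5 - 0.5q) = 91, so q' = 601.
Then pb = 397.5 − 0.5·601 = 97 and ps = 490/9 + (2/9)·601 = 188.
Government outlay = subsidy × quantity = 91 × 601 = 54691.

Government cost = $54691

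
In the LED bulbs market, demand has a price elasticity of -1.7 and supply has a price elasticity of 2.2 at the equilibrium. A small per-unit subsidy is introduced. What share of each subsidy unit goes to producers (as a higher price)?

For a small subsidy around the equilibrium, the benefit split depends on the relative slopes, which at a point are proportional to the elasticities.
Buyer share = εs/(εs + |εd|) = 2.2/(2.2 + 1.7) = 22/39; seller share = |εd|/(εs + |εd|) = 17/39.
So producers capture 17/39 of the subsidy.

Producer share = 17/39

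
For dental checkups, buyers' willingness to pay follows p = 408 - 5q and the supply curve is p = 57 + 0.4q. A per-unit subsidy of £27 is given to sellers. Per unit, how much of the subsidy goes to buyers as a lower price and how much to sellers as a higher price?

Pre-subsidy: 408 - 5q = 57 + 0.4q gives q* = 65 and p* = 83.
With the subsidy, sellers receive ps = pb + 27 for each unit, where pb is the price buyers pay.
On the curves, pb = 408 - 5q and ps = 57 + 0.4q; the wedge ps − pb = 27 gives 57 + 0.4q − (408 - 5q) = 27, so q' = 70.
Then pb = 408 − 5·70 = 58 and ps = 57 + 0.4·70 = 85.
Buyers' price falls by p* − pb = 83 − 58 = 25; sellers' price rises by ps − p* = 85 − 83 = 2.

Buyers gain £25 per unit; sellers gain £2 per unit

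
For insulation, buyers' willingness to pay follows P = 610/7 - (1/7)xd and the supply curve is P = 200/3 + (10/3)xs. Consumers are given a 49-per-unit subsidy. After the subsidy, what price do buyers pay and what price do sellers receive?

Buyers pay 6153/73; sellers receive 9730/73

Pre-subsidy: 610/7 - (1/7)x = 200/3 + (10/3)x gives x* = 430/73 and P* = 6300/73.
With the rebate, buyers effectively pay Pb = Ps − 49, where Ps is the price sellers receive.
On the curves, Pb = 610/7 - (1/7)x and Ps = 200/3 + (10/3)x; the wedge Ps − Pb = 49 gives 200/3 + (10/3)x − (610/7 - (1/7)x) = 49, so x' = 1459/73.
Then Pb = 610/7 − (1/7)·(1459/73) = 6153/73 and Ps = 200/3 + (10/3)·(1459/73) = 9730/73.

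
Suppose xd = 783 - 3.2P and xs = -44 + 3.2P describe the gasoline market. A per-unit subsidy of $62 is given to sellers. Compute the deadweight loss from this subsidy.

Deadweight loss = $3075.2

Pre-subsidy: 783 - 3.2P = -44 + 3.2P gives P* = 129.21875, x* = 369.5.
With the subsidy, sellers receive Ps = Pb + 62 for each unit, where Pb is the price buyers pay.
Supply in terms of Pb becomes xs = -44 + 3.2(Pb + 62) = 154.4 + 3.2Pb. Setting this equal to demand: 783 - 3.2Pb = 154.4 + 3.2Pb, so Pb = 98.21875.
Sellers receive Ps = 98.21875 + 62 = 160.21875; x' = 783 − 3.2·98.21875 = 468.7.
The subsidy expands output by 468.7 − 369.5 = 99.2 past the efficient level; on those units the gap between marginal cost and willingness to pay runs from 0 up to 62.
DWL = ½ × 62 × 99.2 = 3075.2.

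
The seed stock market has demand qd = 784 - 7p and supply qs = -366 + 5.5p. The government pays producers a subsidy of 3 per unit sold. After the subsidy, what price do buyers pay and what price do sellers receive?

Pre-subsidy: 784 - 7p = -366 + 5.5p gives p* = 92, q* = 140.
With the subsidy, sellers receive ps = pb + 3 for each unit, where pb is the price buyers pay.
Supply in terms of pb becomes qs = -366 + 5.5(pb + 3) = -349.5 + 5.5pb. Setting this equal to demand: 784 - 7pb = -349.5 + 5.5pb, so pb = 90.68.
Sellers receive ps = 90.68 + 3 = 93.68; q' = 784 − 7·90.68 = 149.24.

Buyers pay 90.68; sellers receive 93.68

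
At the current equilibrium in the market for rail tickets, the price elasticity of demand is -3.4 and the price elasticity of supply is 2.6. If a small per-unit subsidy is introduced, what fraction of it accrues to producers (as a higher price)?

Producer share = 17/30

For a small subsidy around the equilibrium, the benefit split depends on the relative slopes, which at a point are proportional to the elasticities.
Buyer share = εs/(εs + |εd|) = 2.6/(2.6 + 3.4) = 13/30; seller share = |εd|/(εs + |εd|) = 17/30.
So producers capture 17/30 of the subsidy.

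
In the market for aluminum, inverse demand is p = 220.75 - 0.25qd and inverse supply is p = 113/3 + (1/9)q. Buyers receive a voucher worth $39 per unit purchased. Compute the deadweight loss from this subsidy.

Pre-subsidy: 220.75 - 0.25q = 113/3 + (1/9)q gives q* = 507 and p* = 94.
With the rebate, buyers effectively pay pb = ps − 39, where ps is the price sellers receive.
On the curves, pb = 220.75 - 0.25q and ps = 113/3 + (1/9)q; the wedge ps − pb = 39 gives 113/3 + (1/9)q − (220.75 - 0.25q) = 39, so q' = 615.
Then pb = 220.75 − 0.25·615 = 67 and ps = 113/3 + (1/9)·615 = 106.
The subsidy expands output by 615 − 507 = 108 past the efficient level; on those units the gap between marginal cost and willingness to pay runs from 0 up to 39.
DWL = ½ × 39 × 108 = 2106.

Deadweight loss = $2106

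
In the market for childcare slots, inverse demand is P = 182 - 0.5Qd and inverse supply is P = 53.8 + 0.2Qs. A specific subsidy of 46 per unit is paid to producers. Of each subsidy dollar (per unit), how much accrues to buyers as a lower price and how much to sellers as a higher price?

Buyers gain 230/7 per unit; sellers gain 92/7 per unit

Pre-subsidy: 182 - 0.5Q = 53.8 + 0.2Q gives Q* = 1282/7 and P* = 633/7.
With the subsidy, sellers receive Ps = Pb + 46 for each unit, where Pb is the price buyers pay.
On the curves, Pb = 182 - 0.5Q and Ps = 53.8 + 0.2Q; the wedge Ps − Pb = 46 gives 53.8 + 0.2Q − (182 - 0.5Q) = 46, so Q' = 1742/7.
Then Pb = 182 − 0.5·(1742/7) = 403/7 and Ps = 53.8 + 0.2·(1742/7) = 725/7.
Buyers' price falls by P* − Pb = 633/7 − 403/7 = 230/7; sellers' price rises by Ps − P* = 725/7 − 633/7 = 92/7.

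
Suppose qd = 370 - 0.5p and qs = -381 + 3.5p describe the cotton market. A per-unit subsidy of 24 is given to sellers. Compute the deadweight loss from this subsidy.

Deadweight loss = 126

Pre-subsidy: 370 - 0.5p = -381 + 3.5p gives p* = 187.75, q* = 276.125.
With the subsidy, sellers receive ps = pb + 24 for each unit, where pb is the price buyers pay.
Supply in terms of pb becomes qs = -381 + 3.5(pb + 24) = -297 + 3.5pb. Setting this equal to demand: 370 - 0.5pb = -297 + 3.5pb, so pb = 166.75.
Sellers receive ps = 166.75 + 24 = 190.75; q' = 370 − 0.5·166.75 = 286.625.
The subsidy expands output by 286.625 − 276.125 = 10.5 past the efficient level; on those units the gap between marginal cost and willingness to pay runs from 0 up to 24.
DWL = ½ × 24 × 10.5 = 126.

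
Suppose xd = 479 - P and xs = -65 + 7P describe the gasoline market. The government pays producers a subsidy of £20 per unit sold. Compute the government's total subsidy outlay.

Pre-subsidy: 479 - P = -65 + 7P gives P* = 68, x* = 411.
With the subsidy, sellers receive Ps = Pb + 20 for each unit, where Pb is the price buyers pay.
Supply in terms of Pb becomes xs = -65 + 7(Pb + 20) = 75 + 7Pb. Setting this equal to demand: 479 - Pb = 75 + 7Pb, so Pb = 50.5.
Sellers receive Ps = 50.5 + 20 = 70.5; x' = 479 − 1·50.5 = 428.5.
Government outlay = subsidy × quantity = 20 × 428.5 = 8570.

Government cost = £8570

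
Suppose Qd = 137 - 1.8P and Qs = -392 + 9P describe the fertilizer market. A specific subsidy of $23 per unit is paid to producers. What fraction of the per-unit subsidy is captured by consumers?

Pre-subsidy: 137 - 1.8P = -392 + 9P gives P* = 2645/54, Q* = 293/6.
With the subsidy, sellers receive Ps = Pb + 23 for each unit, where Pb is the price buyers pay.
Supply in terms of Pb becomes Qs = -392 + 9(Pb + 23) = -185 + 9Pb. Setting this equal to demand: 137 - 1.8Pb = -185 + 9Pb, so Pb = 805/27.
Sellers receive Ps = 805/27 + 23 = 1426/27; Q' = 137 − 1.8·(805/27) = 250/3.
Buyers' price falls by P* − Pb = 2645/54 − 805/27 = 115/6; sellers' price rises by Ps − P* = 1426/27 − 2645/54 = 23/6.
So consumers capture (115/6)/23 = 5/6 of each unit of subsidy.

Consumer share = 5/6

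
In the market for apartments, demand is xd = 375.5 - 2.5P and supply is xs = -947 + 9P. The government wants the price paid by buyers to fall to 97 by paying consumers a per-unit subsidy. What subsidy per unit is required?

At a buyer price of 97, quantity demanded is 375.5 − 2.5·97 = 133.
Sellers supply 133 only when they receive Ps with -947 + 9·Ps = 133, i.e. Ps = 120.
s = Ps − Pb = 120 − 97 = 23.

Required subsidy s = 23 per unit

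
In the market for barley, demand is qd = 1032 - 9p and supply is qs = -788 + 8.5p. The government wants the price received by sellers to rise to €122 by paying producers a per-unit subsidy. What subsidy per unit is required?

At a seller price of 122, quantity supplied is -788 + 8.5·122 = 249.
Buyers absorb 249 only when they pay pb with 1032 − 9·pb = 249, i.e. pb = 87.
s = ps − pb = 122 − 87 = 35.

Required subsidy s = €35 per unit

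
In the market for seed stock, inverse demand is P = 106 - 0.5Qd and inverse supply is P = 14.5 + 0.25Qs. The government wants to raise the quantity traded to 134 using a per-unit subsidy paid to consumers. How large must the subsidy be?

Required subsidy s = 9 per unit

At Q = 134, from the demand curve buyers pay Pb = 106 − 0.5·134 = 39; from the supply curve sellers need Ps = 14.5 + 0.25·134 = 48.
The subsidy must fill the gap: s = Ps − Pb = 48 − 39 = 9.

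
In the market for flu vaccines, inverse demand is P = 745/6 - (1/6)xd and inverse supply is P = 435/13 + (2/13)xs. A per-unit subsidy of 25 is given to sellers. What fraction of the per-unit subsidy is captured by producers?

Producer share = 0.48

Pre-subsidy: 745/6 - (1/6)x = 435/13 + (2/13)x gives x* = 283 and P* = 77.
With the subsidy, sellers receive Ps = Pb + 25 for each unit, where Pb is the price buyers pay.
On the curves, Pb = 745/6 - (1/6)x and Ps = 435/13 + (2/13)x; the wedge Ps − Pb = 25 gives 435/13 + (2/13)x − (745/6 - (1/6)x) = 25, so x' = 361.
Then Pb = 745/6 − (1/6)·361 = 64 and Ps = 435/13 + (2/13)·361 = 89.
Buyers' price falls by P* − Pb = 77 − 64 = 13; sellers' price rises by Ps − P* = 89 − 77 = 12.
So producers capture 12/25 = 0.48 of each unit of subsidy.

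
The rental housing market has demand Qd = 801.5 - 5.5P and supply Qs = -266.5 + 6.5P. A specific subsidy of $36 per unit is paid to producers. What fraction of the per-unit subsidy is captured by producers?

Pre-subsidy: 801.5 - 5.5P = -266.5 + 6.5P gives P* = 89, Q* = 312.
With the subsidy, sellers receive Ps = Pb + 36 for each unit, where Pb is the price buyers pay.
Supply in terms of Pb becomes Qs = -266.5 + 6.5(Pb + 36) = -32.5 + 6.5Pb. Setting this equal to demand: 801.5 - 5.5Pb = -32.5 + 6.5Pb, so Pb = 69.5.
Sellers receive Ps = 69.5 + 36 = 105.5; Q' = 801.5 − 5.5·69.5 = 419.25.
Buyers' price falls by P* − Pb = 89 − 69.5 = 19.5; sellers' price rises by Ps − P* = 105.5 − 89 = 16.5.
So producers capture 16.5/36 = 11/24 of each unit of subsidy.

Producer share = 11/24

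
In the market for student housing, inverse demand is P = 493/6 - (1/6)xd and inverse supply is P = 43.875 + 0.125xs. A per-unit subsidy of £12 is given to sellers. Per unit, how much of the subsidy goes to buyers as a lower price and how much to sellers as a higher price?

Buyers gain 48/7 per unit; sellers gain 36/7 per unit

Pre-subsidy: 493/6 - (1/6)x = 43.875 + 0.125x gives x* = 919/7 and P* = 422/7.
With the subsidy, sellers receive Ps = Pb + 12 for each unit, where Pb is the price buyers pay.
On the curves, Pb = 493/6 - (1/6)x and Ps = 43.875 + 0.125x; the wedge Ps − Pb = 12 gives 43.875 + 0.125x − (493/6 - (1/6)x) = 12, so x' = 1207/7.
Then Pb = 493/6 − (1/6)·(1207/7) = 374/7 and Ps = 43.875 + 0.125·(1207/7) = 458/7.
Buyers' price falls by P* − Pb = 422/7 − 374/7 = 48/7; sellers' price rises by Ps − P* = 458/7 − 422/7 = 36/7.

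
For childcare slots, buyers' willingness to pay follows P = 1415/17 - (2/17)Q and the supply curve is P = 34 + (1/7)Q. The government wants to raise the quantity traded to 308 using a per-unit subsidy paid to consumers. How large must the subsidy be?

At Q = 308, from the demand curve buyers pay Pb = 1415/17 − (2/17)·308 = 47; from the supply curve sellers need Ps = 34 + (1/7)·308 = 78.
The subsidy must fill the gap: s = Ps − Pb = 78 − 47 = 31.

Required subsidy s = 31 per unit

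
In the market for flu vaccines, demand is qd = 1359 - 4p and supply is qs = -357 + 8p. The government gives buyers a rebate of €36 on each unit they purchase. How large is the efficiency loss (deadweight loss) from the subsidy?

Deadweight loss = €1728

Pre-subsidy: 1359 - 4p = -357 + 8p gives p* = 143, q* = 787.
With the rebate, buyers effectively pay pb = ps − 36, where ps is the price sellers receive.
Demand in terms of ps becomes qd = 1359 − 4(ps − 36) = 1503 - 4ps. Setting this equal to supply: 1503 - 4ps = -357 + 8ps, so ps = 155.
Buyers pay pb = 155 − 36 = 119; q' = -357 + 8·155 = 883.
The subsidy expands output by 883 − 787 = 96 past the efficient level; on those units the gap between marginal cost and willingness to pay runs from 0 up to 36.
DWL = ½ × 36 × 96 = 1728.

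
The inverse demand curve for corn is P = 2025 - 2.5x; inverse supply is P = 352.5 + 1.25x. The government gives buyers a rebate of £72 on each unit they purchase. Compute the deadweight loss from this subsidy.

Pre-subsidy: 2025 - 2.5x = 352.5 + 1.25x gives x* = 446 and P* = 910.
With the rebate, buyers effectively pay Pb = Ps − 72, where Ps is the price sellers receive.
On the curves, Pb = 2025 - 2.5x and Ps = 352.5 + 1.25x; the wedge Ps − Pb = 72 gives 352.5 + 1.25x − (2025 - 2.5x) = 72, so x' = 465.2.
Then Pb = 2025 − 2.5·465.2 = 862 and Ps = 352.5 + 1.25·465.2 = 934.
The subsidy expands output by 465.2 − 446 = 19.2 past the efficient level; on those units the gap between marginal cost and willingness to pay runs from 0 up to 72.
DWL = ½ × 72 × 19.2 = 691.2.

Deadweight loss = £691.2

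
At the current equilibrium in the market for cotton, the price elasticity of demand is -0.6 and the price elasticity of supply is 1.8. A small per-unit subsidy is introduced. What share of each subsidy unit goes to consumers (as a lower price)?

Consumer share = 0.75

For a small subsidy around the equilibrium, the benefit split depends on the relative slopes, which at a point are proportional to the elasticities.
Buyer share = εs/(εs + |εd|) = 1.8/(1.8 + 0.6) = 0.75; seller share = |εd|/(εs + |εd|) = 0.25.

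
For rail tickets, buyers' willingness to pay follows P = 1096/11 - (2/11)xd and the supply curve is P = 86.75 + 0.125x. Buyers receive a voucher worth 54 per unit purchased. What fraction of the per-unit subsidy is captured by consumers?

Consumer share = 16/27

Pre-subsidy: 1096/11 - (2/11)x = 86.75 + 0.125x gives x* = 42 and P* = 92.
With the rebate, buyers effectively pay Pb = Ps − 54, where Ps is the price sellers receive.
On the curves, Pb = 1096/11 - (2/11)x and Ps = 86.75 + 0.125x; the wedge Ps − Pb = 54 gives 86.75 + 0.125x − (1096/11 - (2/11)x) = 54, so x' = 218.
Then Pb = 1096/11 − (2/11)·218 = 60 and Ps = 86.75 + 0.125·218 = 114.
Buyers' price falls by P* − Pb = 92 − 60 = 32; sellers' price rises by Ps − P* = 114 − 92 = 22.
So consumers capture 32/54 = 16/27 of each unit of subsidy.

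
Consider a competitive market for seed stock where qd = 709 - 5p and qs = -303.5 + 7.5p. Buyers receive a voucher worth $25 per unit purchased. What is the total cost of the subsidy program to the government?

Pre-subsidy: 709 - 5p = -303.5 + 7.5p gives p* = 81, q* = 304.
With the rebate, buyers effectively pay pb = ps − 25, where ps is the price sellers receive.
Demand in terms of ps becomes qd = 709 − 5(ps − 25) = 834 - 5ps. Setting this equal to supply: 834 - 5ps = -303.5 + 7.5ps, so ps = 91.
Buyers pay pb = 91 − 25 = 66; q' = -303.5 + 7.5·91 = 379.
Government outlay = subsidy × quantity = 25 × 379 = 9475.

Government cost = $9475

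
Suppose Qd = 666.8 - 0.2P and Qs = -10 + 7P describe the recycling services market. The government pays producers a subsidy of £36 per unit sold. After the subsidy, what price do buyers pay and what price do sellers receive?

Pre-subsidy: 666.8 - 0.2P = -10 + 7P gives P* = 94, Q* = 648.
With the subsidy, sellers receive Ps = Pb + 36 for each unit, where Pb is the price buyers pay.
Supply in terms of Pb becomes Qs = -10 + 7(Pb + 36) = 242 + 7Pb. Setting this equal to demand: 666.8 - 0.2Pb = 242 + 7Pb, so Pb = 59.
Sellers receive Ps = 59 + 36 = 95; Q' = 666.8 − 0.2·59 = 655.

Buyers pay £59; sellers receive £95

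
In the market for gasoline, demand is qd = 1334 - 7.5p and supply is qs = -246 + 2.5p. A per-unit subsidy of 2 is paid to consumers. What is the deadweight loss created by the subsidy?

Deadweight loss = 3.75

Pre-subsidy: 1334 - 7.5p = -246 + 2.5p gives p* = 158, q* = 149.
With the rebate, buyers effectively pay pb = ps − 2, where ps is the price sellers receive.
Demand in terms of ps becomes qd = 1334 − 7.5(ps − 2) = 1349 - 7.5ps. Setting this equal to supply: 1349 - 7.5ps = -246 + 2.5ps, so ps = 159.5.
Buyers pay pb = 159.5 − 2 = 157.5; q' = -246 + 2.5·159.5 = 152.75.
The subsidy expands output by 152.75 − 149 = 3.75 past the efficient level; on those units the gap between marginal cost and willingness to pay runs from 0 up to 2.
DWL = ½ × 2 × 3.75 = 3.75.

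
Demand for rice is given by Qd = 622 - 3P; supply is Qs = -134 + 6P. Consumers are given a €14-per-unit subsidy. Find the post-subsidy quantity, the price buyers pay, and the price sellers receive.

Pre-subsidy: 622 - 3P = -134 + 6P gives P* = 84, Q* = 370.
With the rebate, buyers effectively pay Pb = Ps − 14, where Ps is the price sellers receive.
Demand in terms of Ps becomes Qd = 622 − 3(Ps − 14) = 664 - 3Ps. Setting this equal to supply: 664 - 3Ps = -134 + 6Ps, so Ps = 266/3.
Buyers pay Pb = 266/3 − 14 = 224/3; Q' = -134 + 6·(266/3) = 398.

Q' = 398; buyers pay 224/3; sellers receive 266/3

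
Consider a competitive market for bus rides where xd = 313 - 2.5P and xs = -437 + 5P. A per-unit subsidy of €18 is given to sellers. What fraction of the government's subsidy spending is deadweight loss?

Pre-subsidy: 313 - 2.5P = -437 + 5P gives P* = 100, x* = 63.
With the subsidy, sellers receive Ps = Pb + 18 for each unit, where Pb is the price buyers pay.
Supply in terms of Pb becomes xs = -437 + 5(Pb + 18) = -347 + 5Pb. Setting this equal to demand: 313 - 2.5Pb = -347 + 5Pb, so Pb = 88.
Sellers receive Ps = 88 + 18 = 106; x' = 313 − 2.5·88 = 93.
ΔCS = ½(63 + 93)(100 − 88) = 936; ΔPS = ½(63 + 93)(106 − 100) = 468.
Government spending = 18 × 93 = 1674.
DWL = ½ × 18 × (93 − 63) = 270; fraction = 270 / 1674 = 5/31.

DWL / government spending = 5/31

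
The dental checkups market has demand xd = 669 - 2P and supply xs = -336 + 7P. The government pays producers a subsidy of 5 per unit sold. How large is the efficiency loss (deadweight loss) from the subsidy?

Deadweight loss = 175/9

Pre-subsidy: 669 - 2P = -336 + 7P gives P* = 335/3, x* = 1337/3.
With the subsidy, sellers receive Ps = Pb + 5 for each unit, where Pb is the price buyers pay.
Supply in terms of Pb becomes xs = -336 + 7(Pb + 5) = -301 + 7Pb. Setting this equal to demand: 669 - 2Pb = -301 + 7Pb, so Pb = 970/9.
Sellers receive Ps = 970/9 + 5 = 1015/9; x' = 669 − 2·(970/9) = 4081/9.
The subsidy expands output by 4081/9 − 1337/3 = 70/9 past the efficient level; on those units the gap between marginal cost and willingness to pay runs from 0 up to 5.
DWL = ½ × 5 × 70/9 = 175/9.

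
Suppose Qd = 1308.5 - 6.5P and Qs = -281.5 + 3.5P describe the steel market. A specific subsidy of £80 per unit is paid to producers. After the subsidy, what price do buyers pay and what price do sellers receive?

Buyers pay £131; sellers receive £211

Pre-subsidy: 1308.5 - 6.5P = -281.5 + 3.5P gives P* = 159, Q* = 275.
With the subsidy, sellers receive Ps = Pb + 80 for each unit, where Pb is the price buyers pay.
Supply in terms of Pb becomes Qs = -281.5 + 3.5(Pb + 80) = -1.5 + 3.5Pb. Setting this equal to demand: 1308.5 - 6.5Pb = -1.5 + 3.5Pb, so Pb = 131.
Sellers receive Ps = 131 + 80 = 211; Q' = 1308.5 − 6.5·131 = 457.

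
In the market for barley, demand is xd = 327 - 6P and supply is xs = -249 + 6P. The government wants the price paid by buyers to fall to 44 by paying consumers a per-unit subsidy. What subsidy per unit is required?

At a buyer price of 44, quantity demanded is 327 − 6·44 = 63.
Sellers supply 63 only when they receive Ps with -249 + 6·Ps = 63, i.e. Ps = 52.
s = Ps − Pb = 52 − 44 = 8.

Required subsidy s = 8 per unit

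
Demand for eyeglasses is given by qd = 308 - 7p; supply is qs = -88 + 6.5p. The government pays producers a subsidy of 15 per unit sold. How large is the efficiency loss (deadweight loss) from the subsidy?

Deadweight loss = 2275/6

Pre-subsidy: 308 - 7p = -88 + 6.5p gives p* = 88/3, q* = 308/3.
With the subsidy, sellers receive ps = pb + 15 for each unit, where pb is the price buyers pay.
Supply in terms of pb becomes qs = -88 + 6.5(pb + 15) = 9.5 + 6.5pb. Setting this equal to demand: 308 - 7pb = 9.5 + 6.5pb, so pb = 199/9.
Sellers receive ps = 199/9 + 15 = 334/9; q' = 308 − 7·(199/9) = 1379/9.
The subsidy expands output by 1379/9 − 308/3 = 455/9 past the efficient level; on those units the gap between marginal cost and willingness to pay runs from 0 up to 15.
DWL = ½ × 15 × 455/9 = 2275/6.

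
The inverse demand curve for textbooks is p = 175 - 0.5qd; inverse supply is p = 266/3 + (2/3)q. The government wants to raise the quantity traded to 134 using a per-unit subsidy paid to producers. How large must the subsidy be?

Required subsidy s = 70 per unit

At q = 134, from the demand curve buyers pay pb = 175 − 0.5·134 = 108; from the supply curve sellers need ps = 266/3 + (2/3)·134 = 178.
The subsidy must fill the gap: s = ps − pb = 178 − 108 = 70.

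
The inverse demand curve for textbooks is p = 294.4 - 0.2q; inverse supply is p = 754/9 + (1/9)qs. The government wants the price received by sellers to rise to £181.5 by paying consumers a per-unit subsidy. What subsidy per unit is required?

Required subsidy s = £63 per unit

At a seller price of 181.5, quantity supplied is -754 + 9·181.5 = 879.5.
Buyers absorb 879.5 only when they pay pb = 294.4 − 0.2·879.5 = 118.5.
s = ps − pb = 181.5 − 118.5 = 63.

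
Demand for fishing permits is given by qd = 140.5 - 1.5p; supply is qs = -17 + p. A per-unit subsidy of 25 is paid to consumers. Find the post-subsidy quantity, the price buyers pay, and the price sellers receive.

Pre-subsidy: 140.5 - 1.5p = -17 + p gives p* = 63, q* = 46.
With the rebate, buyers effectively pay pb = ps − 25, where ps is the price sellers receive.
Demand in terms of ps becomes qd = 140.5 − 1.5(ps − 25) = 178 - 1.5ps. Setting this equal to supply: 178 - 1.5ps = -17 + ps, so ps = 78.
Buyers pay pb = 78 − 25 = 53; q' = -17 + 1·78 = 61.

q' = 61; buyers pay 53; sellers receive 78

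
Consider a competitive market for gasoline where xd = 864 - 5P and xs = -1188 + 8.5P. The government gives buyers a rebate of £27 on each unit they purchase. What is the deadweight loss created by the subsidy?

Pre-subsidy: 864 - 5P = -1188 + 8.5P gives P* = 152, x* = 104.
With the rebate, buyers effectively pay Pb = Ps − 27, where Ps is the price sellers receive.
Demand in terms of Ps becomes xd = 864 − 5(Ps − 27) = 999 - 5Ps. Setting this equal to supply: 999 - 5Ps = -1188 + 8.5Ps, so Ps = 162.
Buyers pay Pb = 162 − 27 = 135; x' = -1188 + 8.5·162 = 189.
The subsidy expands output by 189 − 104 = 85 past the efficient level; on those units the gap between marginal cost and willingness to pay runs from 0 up to 27.
DWL = ½ × 27 × 85 = 1147.5.

Deadweight loss = £1147.5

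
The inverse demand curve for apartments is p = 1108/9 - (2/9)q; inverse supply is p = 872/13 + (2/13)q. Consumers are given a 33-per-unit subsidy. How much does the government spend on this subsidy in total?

Pre-subsidy: 1108/9 - (2/9)q = 872/13 + (2/13)q gives q* = 149 and p* = 90.
With the rebate, buyers effectively pay pb = ps − 33, where ps is the price sellers receive.
On the curves, pb = 1108/9 - (2/9)q and ps = 872/13 + (2/13)q; the wedge ps − pb = 33 gives 872/13 + (2/13)q − (1108/9 - (2/9)q) = 33, so q' = 236.75.
Then pb = 1108/9 − (2/9)·236.75 = 70.5 and ps = 872/13 + (2/13)·236.75 = 103.5.
Government outlay = subsidy × quantity = 33 × 236.75 = 7812.75.

Government cost = 7812.75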